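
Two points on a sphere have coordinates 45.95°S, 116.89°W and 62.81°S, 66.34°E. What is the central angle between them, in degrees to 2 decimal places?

Let φ₁ = -0.8020 rad, φ₂ = -1.0962 rad, and Δλ = -3.0852 rad.
cos c = sin φ₁ sin φ₂ + cos φ₁ cos φ₂ cos Δλ = (-0.7187)(-0.8895) + (0.6953)(0.4569)(-0.9984) = 0.32211,
so c = arccos(0.32211) = 1.24284 rad.
So the angular separation is 71.21°.

71.21°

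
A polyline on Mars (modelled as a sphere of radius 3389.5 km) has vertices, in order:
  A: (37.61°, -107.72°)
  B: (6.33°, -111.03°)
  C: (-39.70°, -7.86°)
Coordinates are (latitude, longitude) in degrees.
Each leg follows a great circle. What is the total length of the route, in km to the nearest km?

8021 km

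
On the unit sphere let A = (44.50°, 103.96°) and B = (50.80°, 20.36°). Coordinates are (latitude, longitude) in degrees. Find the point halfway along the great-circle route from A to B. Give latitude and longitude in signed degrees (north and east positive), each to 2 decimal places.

55.76°, 65.25°

Central angle δ = 0.9355 rad. Interpolating on the sphere with fraction f = 0.5:
P = [sin((1−f)δ)·A + sin(fδ)·B] / sin δ = 0.5602·A + 0.5602·B in Cartesian coordinates,
giving P = (0.2355, 0.5109, 0.8267), i.e. latitude 55.76°, longitude 65.25°.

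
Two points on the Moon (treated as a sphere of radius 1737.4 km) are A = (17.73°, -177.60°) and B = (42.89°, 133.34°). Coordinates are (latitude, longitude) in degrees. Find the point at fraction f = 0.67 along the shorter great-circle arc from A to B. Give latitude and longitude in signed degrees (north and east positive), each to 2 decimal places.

Central angle δ = 0.8439 rad. Interpolating on the sphere with fraction f = 0.67:
P = [sin((1−f)δ)·A + sin(fδ)·B] / sin δ = 0.3679·A + 0.7170·B in Cartesian coordinates,
giving P = (-0.7106, 0.3674, 0.6000), i.e. latitude 36.87°, longitude 152.66°.

36.87°, 152.66°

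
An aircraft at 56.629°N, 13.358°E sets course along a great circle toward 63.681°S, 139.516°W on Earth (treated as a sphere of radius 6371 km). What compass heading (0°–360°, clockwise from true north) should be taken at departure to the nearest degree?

With φ₁ = 0.9884, φ₂ = -1.1114, Δλ = -2.6682 rad, the forward-azimuth formula gives
θ = atan2( sin Δλ cos φ₂ , cos φ₁ sin φ₂ − sin φ₁ cos φ₂ cos Δλ ) = atan2(-0.2022, -0.1635) = -128.97°.
Adding 360° brings this into [0°, 360°): 231°.

231°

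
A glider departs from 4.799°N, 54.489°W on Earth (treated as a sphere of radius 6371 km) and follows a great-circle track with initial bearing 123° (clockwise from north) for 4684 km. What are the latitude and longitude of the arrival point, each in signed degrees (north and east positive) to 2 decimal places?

-17.58°, -18.33°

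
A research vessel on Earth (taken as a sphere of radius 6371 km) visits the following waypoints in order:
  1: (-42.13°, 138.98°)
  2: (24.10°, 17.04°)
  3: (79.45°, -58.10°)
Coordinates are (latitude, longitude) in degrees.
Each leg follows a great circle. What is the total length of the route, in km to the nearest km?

21441 km

Leg 1→2: central angle 2.2550 rad, distance 14366.6 km.
Leg 2→3: central angle 1.1104 rad, distance 7074.4 km.
Total: 14366.6 + 7074.4 ≈ 21441 km.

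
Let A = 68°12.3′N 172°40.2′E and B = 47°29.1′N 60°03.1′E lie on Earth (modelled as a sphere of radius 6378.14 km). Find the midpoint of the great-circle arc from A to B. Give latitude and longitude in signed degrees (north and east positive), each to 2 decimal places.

Central angle δ = 0.9423 rad. Interpolating on the sphere with fraction f = 0.5:
P = [sin((1−f)δ)·A + sin(fδ)·B] / sin δ = 0.5611·A + 0.5611·B in Cartesian coordinates,
giving P = (-0.0173, 0.3552, 0.9346), i.e. latitude 69.17°, longitude 92.79°.

69.17°, 92.79°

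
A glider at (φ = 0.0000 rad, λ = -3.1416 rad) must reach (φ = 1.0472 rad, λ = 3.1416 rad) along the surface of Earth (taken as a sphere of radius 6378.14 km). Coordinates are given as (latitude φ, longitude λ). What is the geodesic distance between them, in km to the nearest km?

Let φ₁ = 0.0000 rad, φ₂ = 1.0472 rad, and Δλ = 0.0000 rad.
cos c = sin φ₁ sin φ₂ + cos φ₁ cos φ₂ cos Δλ = (0.0000)(0.8660) + (1.0000)(0.5000)(1.0000) = 0.50000,
so c = arccos(0.50000) = 1.04720 rad.
Distance = R·c = 6378.14 × 1.0472 ≈ 6679 km.

6679 km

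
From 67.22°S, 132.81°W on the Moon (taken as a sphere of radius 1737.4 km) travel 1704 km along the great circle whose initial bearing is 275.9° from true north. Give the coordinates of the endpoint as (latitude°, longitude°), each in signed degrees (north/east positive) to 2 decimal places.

-28.68°, 156.78°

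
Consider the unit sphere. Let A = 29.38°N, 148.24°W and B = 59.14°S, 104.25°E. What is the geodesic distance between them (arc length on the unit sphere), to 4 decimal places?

2.1599

Let φ₁ = 0.5128 rad, φ₂ = -1.0322 rad, and Δλ = -1.8764 rad.
Haversine: a = sin²(Δφ/2) + cos φ₁ cos φ₂ sin²(Δλ/2) = 0.4871 + (0.8714)(0.5129)(0.6504) = 0.77781.
Central angle c = 2·arcsin(√a) = 2.15991 rad.
On the unit sphere the arc length equals the central angle: 2.1599.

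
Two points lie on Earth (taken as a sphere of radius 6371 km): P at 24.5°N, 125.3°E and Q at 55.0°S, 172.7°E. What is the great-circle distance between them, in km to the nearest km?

9921 km

With latitudes φ₁ = 24.500°, φ₂ = -55.000° and longitude difference Δλ = 47.400°:
cos c = sin φ₁ sin φ₂ + cos φ₁ cos φ₂ cos Δλ = (0.4147)(-0.8192) + (0.9100)(0.5736)(0.6769) = 0.01359,
so c = arccos(0.01359) = 1.55721 rad.
Distance = R·c = 6371 × 1.5572 ≈ 9921 km.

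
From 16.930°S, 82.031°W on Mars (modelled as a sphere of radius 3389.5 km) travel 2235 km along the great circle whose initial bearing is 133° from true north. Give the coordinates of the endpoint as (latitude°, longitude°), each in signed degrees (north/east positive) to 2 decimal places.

-39.04°, -46.80°

Angular distance δ = d/R = 2235/3389.5 = 0.65939 rad; initial bearing θ = 2.3213 rad.
sin φ₂ = sin φ₁ cos δ + cos φ₁ sin δ cos θ = (-0.2912)(0.7904) + (0.9567)(0.6126)(-0.6820) = -0.6299, so φ₂ = -39.04°.
Δλ = atan2(sin θ sin δ cos φ₁, cos δ − sin φ₁ sin φ₂) = atan2(0.4286, 0.6069) = 35.230°.
λ₂ = -82.031° + 35.230° = -46.80°.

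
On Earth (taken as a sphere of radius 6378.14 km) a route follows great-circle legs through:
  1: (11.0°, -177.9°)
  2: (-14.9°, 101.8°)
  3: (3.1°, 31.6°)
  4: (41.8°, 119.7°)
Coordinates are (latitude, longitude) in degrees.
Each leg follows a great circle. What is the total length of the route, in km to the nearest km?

Leg 1→2: central angle 1.4598 rad, distance 9310.8 km.
Leg 2→3: central angle 1.2525 rad, distance 7988.5 km.
Leg 3→4: central angle 1.5100 rad, distance 9631.2 km.
Total: 9310.8 + 7988.5 + 9631.2 ≈ 26931 km.

26931 km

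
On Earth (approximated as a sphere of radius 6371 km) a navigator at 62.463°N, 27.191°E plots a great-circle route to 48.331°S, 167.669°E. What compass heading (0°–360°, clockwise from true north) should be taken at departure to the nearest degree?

With φ₁ = 1.0902, φ₂ = -0.8435, Δλ = 2.4518 rad, the forward-azimuth formula gives
θ = atan2( sin Δλ cos φ₂ , cos φ₁ sin φ₂ − sin φ₁ cos φ₂ cos Δλ ) = atan2(0.4231, 0.1094) = 75.50°.
So the initial bearing is 76°.

76°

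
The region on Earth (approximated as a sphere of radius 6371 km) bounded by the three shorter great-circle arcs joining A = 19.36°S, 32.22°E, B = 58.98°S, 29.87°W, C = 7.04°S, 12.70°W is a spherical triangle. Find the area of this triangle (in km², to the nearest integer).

Side lengths (central angles): a = 0.9352, b = 0.7903, c = 1.0337 rad; semiperimeter s = 1.3795.
By l'Huilier's theorem, tan(E/4) = √[tan(s/2) tan((s−a)/2) tan((s−b)/2) tan((s−c)/2)], giving spherical excess E = 0.3963 rad.
Area = E·R² = 0.3963 × (6371)² ≈ 16085657 km².

16085657 km²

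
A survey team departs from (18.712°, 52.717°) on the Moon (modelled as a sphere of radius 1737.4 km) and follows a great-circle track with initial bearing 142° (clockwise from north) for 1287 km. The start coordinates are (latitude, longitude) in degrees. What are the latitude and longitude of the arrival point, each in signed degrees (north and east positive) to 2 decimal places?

Angular distance δ = d/R = 1287/1737.4 = 0.74076 rad; initial bearing θ = 2.4784 rad.
sin φ₂ = sin φ₁ cos δ + cos φ₁ sin δ cos θ = (0.3208)(0.7380) + (0.9471)(0.6749)(-0.7880) = -0.2669, so φ₂ = -15.48°.
Δλ = atan2(sin θ sin δ cos φ₁, cos δ − sin φ₁ sin φ₂) = atan2(0.3935, 0.8236) = 25.539°.
λ₂ = 52.717° + 25.539° = 78.26°.

-15.48°, 78.26°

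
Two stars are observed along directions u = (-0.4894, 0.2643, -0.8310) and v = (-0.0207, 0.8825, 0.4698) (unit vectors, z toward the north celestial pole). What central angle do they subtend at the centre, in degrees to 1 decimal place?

98.5°

u·v = -0.1470; |u| = 1.0000, |v| = 1.0000.
cos θ = (u·v)/(|u||v|) = -0.1470, so θ = 98.5°.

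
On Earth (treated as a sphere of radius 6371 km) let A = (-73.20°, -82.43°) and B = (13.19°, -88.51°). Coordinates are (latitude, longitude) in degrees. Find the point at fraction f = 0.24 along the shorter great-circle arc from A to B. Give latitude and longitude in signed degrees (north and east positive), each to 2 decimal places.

-52.50°, -85.88°

The central angle between A and B is δ = 1.5094 rad.
With f = 0.24, the slerp weights are sin((1−f)δ)/sin δ = 0.9133 and sin(fδ)/sin δ = 0.3550.
Weighted sum of the unit vectors: (0.9133)·(0.0381,-0.2865,-0.9573) + (0.3550)·(0.0253,-0.9733,0.2282) = (0.0438, -0.6072, -0.7933).
Converting back: φ = atan2(z, √(x²+y²)) = -52.50°, λ = atan2(y, x) = -85.88°.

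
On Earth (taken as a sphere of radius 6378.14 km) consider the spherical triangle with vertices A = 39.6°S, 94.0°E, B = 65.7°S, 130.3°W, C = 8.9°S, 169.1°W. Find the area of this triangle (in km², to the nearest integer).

34341696 km²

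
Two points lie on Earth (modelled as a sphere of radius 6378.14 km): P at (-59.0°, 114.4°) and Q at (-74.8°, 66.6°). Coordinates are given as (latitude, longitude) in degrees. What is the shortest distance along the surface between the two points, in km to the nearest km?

In radians: φ₁ = -1.0297, φ₂ = -1.3055, Δλ = -47.800° = -0.8343 rad.
cos c = sin φ₁ sin φ₂ + cos φ₁ cos φ₂ cos Δλ = (-0.8572)(-0.9650) + (0.5150)(0.2622)(0.6717) = 0.91789,
so c = arccos(0.91789) = 0.40807 rad.
Distance = R·c = 6378.14 × 0.4081 ≈ 2603 km.

2603 km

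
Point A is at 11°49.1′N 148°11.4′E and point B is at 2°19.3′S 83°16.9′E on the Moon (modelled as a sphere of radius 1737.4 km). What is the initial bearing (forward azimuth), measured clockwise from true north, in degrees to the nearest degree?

262°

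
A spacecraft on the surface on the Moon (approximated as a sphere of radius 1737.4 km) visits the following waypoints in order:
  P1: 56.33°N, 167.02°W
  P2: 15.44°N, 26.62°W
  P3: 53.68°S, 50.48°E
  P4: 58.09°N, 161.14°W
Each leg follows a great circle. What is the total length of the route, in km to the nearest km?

10852 km

Leg P1→P2: central angle 1.7622 rad, distance 3061.6 km.
Leg P2→P3: central angle 1.6580 rad, distance 2880.5 km.
Leg P3→P4: central angle 2.8258 rad, distance 4909.6 km.
Total: 3061.6 + 2880.5 + 4909.6 ≈ 10852 km.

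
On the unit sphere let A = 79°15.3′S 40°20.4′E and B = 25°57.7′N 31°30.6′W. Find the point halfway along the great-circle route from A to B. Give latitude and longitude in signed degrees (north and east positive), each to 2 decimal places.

-29.23°, -21.02°

The central angle between A and B is δ = 1.9583 rad.
With f = 0.5, the slerp weights are sin((1−f)δ)/sin δ = 0.8965 and sin(fδ)/sin δ = 0.8965.
Weighted sum of the unit vectors: (0.8965)·(0.1421,0.1207,-0.9825) + (0.8965)·(0.7665,-0.4699,0.4378) = (0.8146, -0.3131, -0.4883).
Converting back: φ = atan2(z, √(x²+y²)) = -29.23°, λ = atan2(y, x) = -21.02°.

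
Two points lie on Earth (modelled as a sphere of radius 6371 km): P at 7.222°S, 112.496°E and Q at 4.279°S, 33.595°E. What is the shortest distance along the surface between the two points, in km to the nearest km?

Let φ₁ = -0.1260 rad, φ₂ = -0.0747 rad, and Δλ = -1.3771 rad.
cos c = sin φ₁ sin φ₂ + cos φ₁ cos φ₂ cos Δλ = (-0.1257)(-0.0746) + (0.9921)(0.9972)(0.1925) = 0.19983,
so c = arccos(0.19983) = 1.36962 rad.
Distance = R·c = 6371 × 1.3696 ≈ 8726 km.

8726 km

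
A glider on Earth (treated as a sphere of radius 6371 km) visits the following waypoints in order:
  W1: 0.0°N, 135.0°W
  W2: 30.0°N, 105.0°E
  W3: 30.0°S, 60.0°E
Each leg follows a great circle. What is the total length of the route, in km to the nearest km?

Leg W1→W2: central angle 2.0186 rad, distance 12860.7 km.
Leg W2→W3: central angle 1.2867 rad, distance 8197.3 km.
Total: 12860.7 + 8197.3 ≈ 21058 km.

21058 km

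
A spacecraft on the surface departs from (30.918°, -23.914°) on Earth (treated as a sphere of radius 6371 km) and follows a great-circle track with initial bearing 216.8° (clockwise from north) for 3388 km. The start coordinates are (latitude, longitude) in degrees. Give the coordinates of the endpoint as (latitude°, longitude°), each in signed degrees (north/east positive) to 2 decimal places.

Angular distance δ = d/R = 3388/6371 = 0.53178 rad; initial bearing θ = 3.7839 rad.
sin φ₂ = sin φ₁ cos δ + cos φ₁ sin δ cos θ = (0.5138)(0.8619) + (0.8579)(0.5071)(-0.8007) = 0.0945, so φ₂ = 5.42°.
Δλ = atan2(sin θ sin δ cos φ₁, cos δ − sin φ₁ sin φ₂) = atan2(-0.2606, 0.8133) = -17.765°.
λ₂ = -23.914° − 17.765° = -41.68°.

5.42°, -41.68°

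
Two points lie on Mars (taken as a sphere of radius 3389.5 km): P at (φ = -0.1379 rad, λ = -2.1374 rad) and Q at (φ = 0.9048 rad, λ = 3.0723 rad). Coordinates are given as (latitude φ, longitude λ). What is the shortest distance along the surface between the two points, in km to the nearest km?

4697 km

In radians: φ₁ = -0.1379, φ₂ = 0.9048, Δλ = -61.506° = -1.0735 rad.
cos c = sin φ₁ sin φ₂ + cos φ₁ cos φ₂ cos Δλ = (-0.1375)(0.7863) + (0.9905)(0.6178)(0.4771) = 0.18386,
so c = arccos(0.18386) = 1.38588 rad.
Distance = R·c = 3389.5 × 1.3859 ≈ 4697 km.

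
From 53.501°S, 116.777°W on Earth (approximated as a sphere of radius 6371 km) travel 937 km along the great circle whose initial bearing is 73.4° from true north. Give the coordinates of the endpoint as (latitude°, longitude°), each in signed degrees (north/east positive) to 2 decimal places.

-50.38°, -104.05°

Angular distance δ = d/R = 937/6371 = 0.14707 rad; initial bearing θ = 1.2811 rad.
sin φ₂ = sin φ₁ cos δ + cos φ₁ sin δ cos θ = (-0.8039)(0.9892) + (0.5948)(0.1465)(0.2857) = -0.7703, so φ₂ = -50.38°.
Δλ = atan2(sin θ sin δ cos φ₁, cos δ − sin φ₁ sin φ₂) = atan2(0.0835, 0.3700) = 12.722°.
λ₂ = -116.777° + 12.722° = -104.05°.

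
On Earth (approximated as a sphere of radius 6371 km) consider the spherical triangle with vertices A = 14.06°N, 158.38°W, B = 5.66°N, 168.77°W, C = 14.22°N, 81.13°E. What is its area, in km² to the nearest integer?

Side lengths (central angles): a = 1.8831, b = 2.0014, c = 0.2310 rad; semiperimeter s = 2.0578.
By l'Huilier's theorem, tan(E/4) = √[tan(s/2) tan((s−a)/2) tan((s−b)/2) tan((s−c)/2)], giving spherical excess E = 0.2909 rad.
Area = E·R² = 0.2909 × (6371)² ≈ 11807702 km².

11807702 km²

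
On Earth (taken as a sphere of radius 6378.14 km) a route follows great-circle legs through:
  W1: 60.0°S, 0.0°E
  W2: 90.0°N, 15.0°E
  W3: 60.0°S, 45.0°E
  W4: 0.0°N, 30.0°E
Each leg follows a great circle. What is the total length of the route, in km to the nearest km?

Leg W1→W2: central angle 2.6180 rad, distance 16697.9 km.
Leg W2→W3: central angle 2.6180 rad, distance 16697.9 km.
Leg W3→W4: central angle 1.0668 rad, distance 6804.0 km.
Total: 16697.9 + 16697.9 + 6804.0 ≈ 40200 km.

40200 km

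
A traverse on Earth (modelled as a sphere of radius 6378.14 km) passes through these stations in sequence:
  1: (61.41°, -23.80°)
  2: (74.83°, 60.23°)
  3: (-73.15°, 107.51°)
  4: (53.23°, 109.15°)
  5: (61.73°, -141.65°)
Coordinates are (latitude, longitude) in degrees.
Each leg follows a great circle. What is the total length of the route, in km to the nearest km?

40073 km

Leg 1→2: central angle 0.5346 rad, distance 3409.5 km.
Leg 2→3: central angle 2.6306 rad, distance 16778.3 km.
Leg 3→4: central angle 2.2058 rad, distance 14069.1 km.
Leg 4→5: central angle 0.9119 rad, distance 5816.1 km.
Total: 3409.5 + 16778.3 + 14069.1 + 5816.1 ≈ 40073 km.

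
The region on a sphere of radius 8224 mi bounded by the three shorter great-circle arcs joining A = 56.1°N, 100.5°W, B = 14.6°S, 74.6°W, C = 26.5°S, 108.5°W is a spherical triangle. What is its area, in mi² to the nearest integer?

Side lengths (central angles): a = 0.5894, b = 1.4465, c = 1.2909 rad; semiperimeter s = 1.6634.
By l'Huilier's theorem, tan(E/4) = √[tan(s/2) tan((s−a)/2) tan((s−b)/2) tan((s−c)/2)], giving spherical excess E = 0.4610 rad.
Area = E·R² = 0.4610 × (8224)² ≈ 31176360 mi².

31176360 mi²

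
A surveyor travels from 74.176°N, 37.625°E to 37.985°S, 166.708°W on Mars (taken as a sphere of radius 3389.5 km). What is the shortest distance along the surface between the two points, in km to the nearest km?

8400 km

In radians: φ₁ = 1.2946, φ₂ = -0.6630, Δλ = 155.667° = 2.7169 rad.
Haversine: a = sin²(Δφ/2) + cos φ₁ cos φ₂ sin²(Δλ/2) = 0.6886 + (0.2727)(0.7882)(0.9556) = 0.89398.
Central angle c = 2·arcsin(√a) = 2.47829 rad.
Distance = R·c = 3389.5 × 2.4783 ≈ 8400 km.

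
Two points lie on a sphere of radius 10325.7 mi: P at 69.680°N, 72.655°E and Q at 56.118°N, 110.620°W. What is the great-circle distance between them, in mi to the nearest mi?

With latitudes φ₁ = 69.680°, φ₂ = 56.118° and longitude difference Δλ = 176.725°:
cos c = sin φ₁ sin φ₂ + cos φ₁ cos φ₂ cos Δλ = (0.9378)(0.8302) + (0.3473)(0.5575)(-0.9984) = 0.58525,
so c = arccos(0.58525) = 0.94561 rad.
Distance = R·c = 10325.7 × 0.9456 ≈ 9764 mi.

9764 mi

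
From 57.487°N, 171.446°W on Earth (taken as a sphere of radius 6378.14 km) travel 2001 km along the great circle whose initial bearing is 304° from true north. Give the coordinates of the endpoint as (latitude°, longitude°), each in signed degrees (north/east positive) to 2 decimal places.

Angular distance δ = d/R = 2001/6378.14 = 0.31373 rad; initial bearing θ = 5.3058 rad.
sin φ₂ = sin φ₁ cos δ + cos φ₁ sin δ cos θ = (0.8433)(0.9512) + (0.5375)(0.3086)(0.5592) = 0.8949, so φ₂ = 63.49°.
Δλ = atan2(sin θ sin δ cos φ₁, cos δ − sin φ₁ sin φ₂) = atan2(-0.1375, 0.1966) = -34.975°.
λ₂ = -171.446° − 34.975° = -206.42° → 153.58° after wrapping to (−180°, 180°].

63.49°, 153.58°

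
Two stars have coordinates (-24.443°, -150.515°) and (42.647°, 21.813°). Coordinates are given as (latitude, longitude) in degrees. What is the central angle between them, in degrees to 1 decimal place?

160.7°

Let φ₁ = -0.4266 rad, φ₂ = 0.7443 rad, and Δλ = 3.0077 rad.
Haversine: a = sin²(Δφ/2) + cos φ₁ cos φ₂ sin²(Δλ/2) = 0.3054 + (0.9104)(0.7355)(0.9955) = 0.97198.
Central angle c = 2·arcsin(√a) = 2.80521 rad.
So the angular separation is 160.7°.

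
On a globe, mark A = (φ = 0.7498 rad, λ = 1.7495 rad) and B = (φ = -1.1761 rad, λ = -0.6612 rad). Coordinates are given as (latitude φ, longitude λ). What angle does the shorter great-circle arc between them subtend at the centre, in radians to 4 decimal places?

With latitudes φ₁ = 42.960°, φ₂ = -67.386° and longitude difference Δλ = -138.123°:
Haversine: a = sin²(Δφ/2) + cos φ₁ cos φ₂ sin²(Δλ/2) = 0.6738 + (0.7318)(0.3845)(0.8723) = 0.91931.
Central angle c = 2·arcsin(√a) = 2.56555 rad.
So the angular separation is 2.5655 rad.

2.5655 rad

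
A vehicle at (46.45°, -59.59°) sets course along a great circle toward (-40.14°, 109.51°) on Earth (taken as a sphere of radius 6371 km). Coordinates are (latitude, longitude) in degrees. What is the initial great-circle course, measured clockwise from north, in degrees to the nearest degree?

55°

With φ₁ = 0.8107, φ₂ = -0.7006, Δλ = 2.9514 rad, the forward-azimuth formula gives
θ = atan2( sin Δλ cos φ₂ , cos φ₁ sin φ₂ − sin φ₁ cos φ₂ cos Δλ ) = atan2(0.1446, 0.0999) = 55.35°.
So the initial bearing is 55°.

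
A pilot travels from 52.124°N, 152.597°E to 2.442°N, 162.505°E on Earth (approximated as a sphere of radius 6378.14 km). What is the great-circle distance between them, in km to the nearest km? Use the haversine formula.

5607 km

In radians: φ₁ = 0.9097, φ₂ = 0.0426, Δλ = 9.908° = 0.1729 rad.
Haversine: a = sin²(Δφ/2) + cos φ₁ cos φ₂ sin²(Δλ/2) = 0.1765 + (0.6140)(0.9991)(0.0075) = 0.18106.
Central angle c = 2·arcsin(√a) = 0.87905 rad.
Distance = R·c = 6378.14 × 0.8791 ≈ 5607 km.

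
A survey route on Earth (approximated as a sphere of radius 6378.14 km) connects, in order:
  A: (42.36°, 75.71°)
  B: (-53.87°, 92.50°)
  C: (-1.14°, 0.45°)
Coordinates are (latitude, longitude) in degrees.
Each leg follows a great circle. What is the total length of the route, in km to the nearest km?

Leg A→B: central angle 1.6982 rad, distance 10831.6 km.
Leg B→C: central angle 1.5758 rad, distance 10050.8 km.
Total: 10831.6 + 10050.8 ≈ 20882 km.

20882 km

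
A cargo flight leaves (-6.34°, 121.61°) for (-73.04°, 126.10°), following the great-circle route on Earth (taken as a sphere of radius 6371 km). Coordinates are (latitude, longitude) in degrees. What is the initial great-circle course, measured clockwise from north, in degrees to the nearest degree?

179°

Δλ = 4.490° = 0.0784 rad.
y = sin Δλ · cos φ₂ = (0.0783)(0.2917) = 0.0228
x = cos φ₁ sin φ₂ − sin φ₁ cos φ₂ cos Δλ = (0.9939)(-0.9565) − (-0.1104)(0.2917)(0.9969) = -0.9185
θ = atan2(y, x) = 178.58°, so the bearing is 179°.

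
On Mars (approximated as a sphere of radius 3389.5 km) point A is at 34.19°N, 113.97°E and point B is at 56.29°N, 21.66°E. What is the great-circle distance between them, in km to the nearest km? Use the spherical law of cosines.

3746 km

With latitudes φ₁ = 34.190°, φ₂ = 56.290° and longitude difference Δλ = -92.310°:
cos c = sin φ₁ sin φ₂ + cos φ₁ cos φ₂ cos Δλ = (0.5619)(0.8319) + (0.8272)(0.5550)(-0.0403) = 0.44895,
so c = arccos(0.44895) = 1.10521 rad.
Distance = R·c = 3389.5 × 1.1052 ≈ 3746 km.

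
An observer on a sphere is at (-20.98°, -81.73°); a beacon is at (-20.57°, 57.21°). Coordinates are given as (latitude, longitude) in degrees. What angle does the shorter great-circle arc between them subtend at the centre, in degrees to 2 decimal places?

In radians: φ₁ = -0.3662, φ₂ = -0.3590, Δλ = 138.940° = 2.4250 rad.
Haversine: a = sin²(Δφ/2) + cos φ₁ cos φ₂ sin²(Δλ/2) = 0.0000 + (0.9337)(0.9362)(0.8770) = 0.76667.
Central angle c = 2·arcsin(√a) = 2.13335 rad.
So the angular separation is 122.23°.

122.23°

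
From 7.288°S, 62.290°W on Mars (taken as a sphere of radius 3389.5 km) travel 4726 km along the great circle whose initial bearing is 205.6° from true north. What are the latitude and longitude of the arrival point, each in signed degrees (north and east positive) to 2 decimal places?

Angular distance δ = d/R = 4726/3389.5 = 1.39431 rad; initial bearing θ = 3.5884 rad.
sin φ₂ = sin φ₁ cos δ + cos φ₁ sin δ cos θ = (-0.1269)(0.1756) + (0.9919)(0.9845)(-0.9018) = -0.9029, so φ₂ = -64.55°.
Δλ = atan2(sin θ sin δ cos φ₁, cos δ − sin φ₁ sin φ₂) = atan2(-0.4219, 0.0610) = -81.769°.
λ₂ = -62.290° − 81.769° = -144.06°.

-64.55°, -144.06°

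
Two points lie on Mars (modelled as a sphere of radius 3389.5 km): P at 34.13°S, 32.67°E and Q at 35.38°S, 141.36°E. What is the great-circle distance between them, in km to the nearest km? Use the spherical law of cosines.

4955 km

In radians: φ₁ = -0.5957, φ₂ = -0.6175, Δλ = 108.690° = 1.8970 rad.
cos c = sin φ₁ sin φ₂ + cos φ₁ cos φ₂ cos Δλ = (-0.5611)(-0.5790) + (0.8278)(0.8153)(-0.3204) = 0.10859,
so c = arccos(0.10859) = 1.46199 rad.
Distance = R·c = 3389.5 × 1.4620 ≈ 4955 km.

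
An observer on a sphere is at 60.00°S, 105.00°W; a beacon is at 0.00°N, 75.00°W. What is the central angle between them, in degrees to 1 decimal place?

64.3°

Let φ₁ = -1.0472 rad, φ₂ = 0.0000 rad, and Δλ = 0.5236 rad.
cos c = sin φ₁ sin φ₂ + cos φ₁ cos φ₂ cos Δλ = (-0.8660)(0.0000) + (0.5000)(1.0000)(0.8660) = 0.43301,
so c = arccos(0.43301) = 1.12296 rad.
So the angular separation is 64.3°.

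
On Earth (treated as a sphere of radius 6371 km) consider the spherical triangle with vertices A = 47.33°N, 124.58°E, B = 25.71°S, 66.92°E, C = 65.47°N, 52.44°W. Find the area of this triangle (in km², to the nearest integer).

58359864 km²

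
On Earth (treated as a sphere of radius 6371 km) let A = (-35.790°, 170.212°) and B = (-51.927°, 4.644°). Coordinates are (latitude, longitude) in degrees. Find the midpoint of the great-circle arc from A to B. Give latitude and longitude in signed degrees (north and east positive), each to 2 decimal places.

Central angle δ = 1.5948 rad. Interpolating on the sphere with fraction f = 0.5:
P = [sin((1−f)δ)·A + sin(fδ)·B] / sin δ = 0.7158·A + 0.7158·B in Cartesian coordinates,
giving P = (-0.1322, 0.1344, -0.9821), i.e. latitude -79.13°, longitude 134.52°.

-79.13°, 134.52°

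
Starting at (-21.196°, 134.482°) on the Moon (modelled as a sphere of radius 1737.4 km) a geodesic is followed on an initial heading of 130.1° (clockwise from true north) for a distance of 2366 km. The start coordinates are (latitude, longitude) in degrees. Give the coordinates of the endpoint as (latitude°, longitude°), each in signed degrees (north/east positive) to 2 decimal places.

-41.49°, -132.89°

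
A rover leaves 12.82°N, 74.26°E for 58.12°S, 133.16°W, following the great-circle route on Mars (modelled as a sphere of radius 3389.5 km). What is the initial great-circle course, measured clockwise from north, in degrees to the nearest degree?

161°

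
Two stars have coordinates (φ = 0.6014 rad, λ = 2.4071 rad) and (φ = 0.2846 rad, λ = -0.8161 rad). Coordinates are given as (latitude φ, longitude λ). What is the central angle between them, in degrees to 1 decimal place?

With latitudes φ₁ = 34.458°, φ₂ = 16.306° and longitude difference Δλ = 175.324°:
Haversine: a = sin²(Δφ/2) + cos φ₁ cos φ₂ sin²(Δλ/2) = 0.0249 + (0.8245)(0.9598)(0.9983) = 0.81494.
Central angle c = 2·arcsin(√a) = 2.25220 rad.
So the angular separation is 129.0°.

129.0°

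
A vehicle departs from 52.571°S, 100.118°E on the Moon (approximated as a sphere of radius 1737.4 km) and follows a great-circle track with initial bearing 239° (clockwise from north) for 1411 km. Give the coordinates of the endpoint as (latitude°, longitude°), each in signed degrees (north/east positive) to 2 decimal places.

Angular distance δ = d/R = 1411/1737.4 = 0.81213 rad; initial bearing θ = 4.1713 rad.
sin φ₂ = sin φ₁ cos δ + cos φ₁ sin δ cos θ = (-0.7941)(0.6880) + (0.6078)(0.7258)(-0.5150) = -0.7735, so φ₂ = -50.67°.
Δλ = atan2(sin θ sin δ cos φ₁, cos δ − sin φ₁ sin φ₂) = atan2(-0.3781, 0.0737) = -78.967°.
λ₂ = 100.118° − 78.967° = 21.15°.

-50.67°, 21.15°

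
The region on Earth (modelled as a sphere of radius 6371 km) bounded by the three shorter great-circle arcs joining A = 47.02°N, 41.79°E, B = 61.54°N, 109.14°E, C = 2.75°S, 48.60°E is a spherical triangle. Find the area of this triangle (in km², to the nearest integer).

Side lengths (central angles): a = 1.3777, b = 0.8749, c = 0.6946 rad; semiperimeter s = 1.4736.
By l'Huilier's theorem, tan(E/4) = √[tan(s/2) tan((s−a)/2) tan((s−b)/2) tan((s−c)/2)], giving spherical excess E = 0.2966 rad.
Area = E·R² = 0.2966 × (6371)² ≈ 12037664 km².

12037664 km²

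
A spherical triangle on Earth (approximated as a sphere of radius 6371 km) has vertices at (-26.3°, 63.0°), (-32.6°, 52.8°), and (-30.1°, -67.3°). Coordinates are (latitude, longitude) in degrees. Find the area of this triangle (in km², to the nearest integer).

1402125 km²

Side lengths (central angles): a = 1.6663, b = 1.8540, c = 0.1899 rad; semiperimeter s = 1.8551.
By l'Huilier's theorem, tan(E/4) = √[tan(s/2) tan((s−a)/2) tan((s−b)/2) tan((s−c)/2)], giving spherical excess E = 0.0345 rad.
Area = E·R² = 0.0345 × (6371)² ≈ 1402125 km².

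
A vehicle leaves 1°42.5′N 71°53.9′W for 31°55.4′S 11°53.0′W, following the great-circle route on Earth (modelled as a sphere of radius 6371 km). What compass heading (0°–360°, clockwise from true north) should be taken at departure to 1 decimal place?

126.4°

With φ₁ = 0.0298, φ₂ = -0.5572, Δλ = 1.0475 rad, the forward-azimuth formula gives
θ = atan2( sin Δλ cos φ₂ , cos φ₁ sin φ₂ − sin φ₁ cos φ₂ cos Δλ ) = atan2(0.7352, -0.5412) = 126.36°.
So the initial bearing is 126.4°.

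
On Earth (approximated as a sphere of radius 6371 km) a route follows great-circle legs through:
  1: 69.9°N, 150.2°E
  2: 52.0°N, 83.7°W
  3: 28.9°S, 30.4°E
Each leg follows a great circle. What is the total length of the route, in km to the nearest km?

19899 km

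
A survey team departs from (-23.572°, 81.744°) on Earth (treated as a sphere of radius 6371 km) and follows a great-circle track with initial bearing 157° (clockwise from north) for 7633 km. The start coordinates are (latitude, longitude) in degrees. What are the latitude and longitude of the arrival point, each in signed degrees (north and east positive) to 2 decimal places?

Angular distance δ = d/R = 7633/6371 = 1.19809 rad; initial bearing θ = 2.7402 rad.
sin φ₂ = sin φ₁ cos δ + cos φ₁ sin δ cos θ = (-0.3999)(0.3641) + (0.9166)(0.9313)(-0.9205) = -0.9314, so φ₂ = -68.65°.
Δλ = atan2(sin θ sin δ cos φ₁, cos δ − sin φ₁ sin φ₂) = atan2(0.3335, -0.0083) = 91.429°.
λ₂ = 81.744° + 91.429° = 173.17°.

-68.65°, 173.17°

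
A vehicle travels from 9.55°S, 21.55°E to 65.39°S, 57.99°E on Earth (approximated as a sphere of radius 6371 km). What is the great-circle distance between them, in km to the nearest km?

6809 km

In radians: φ₁ = -0.1667, φ₂ = -1.1413, Δλ = 36.440° = 0.6360 rad.
cos c = sin φ₁ sin φ₂ + cos φ₁ cos φ₂ cos Δλ = (-0.1659)(-0.9092) + (0.9861)(0.4164)(0.8045) = 0.48121,
so c = arccos(0.48121) = 1.06876 rad.
Distance = R·c = 6371 × 1.0688 ≈ 6809 km.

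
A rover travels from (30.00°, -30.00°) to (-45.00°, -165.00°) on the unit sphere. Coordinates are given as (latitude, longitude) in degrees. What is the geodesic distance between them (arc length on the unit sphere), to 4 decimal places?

Let φ₁ = 0.5236 rad, φ₂ = -0.7854 rad, and Δλ = -2.3562 rad.
cos c = sin φ₁ sin φ₂ + cos φ₁ cos φ₂ cos Δλ = (0.5000)(-0.7071) + (0.8660)(0.7071)(-0.7071) = -0.78657,
so c = arccos(-0.78657) = 2.47602 rad.
On the unit sphere the arc length equals the central angle: 2.4760.

2.4760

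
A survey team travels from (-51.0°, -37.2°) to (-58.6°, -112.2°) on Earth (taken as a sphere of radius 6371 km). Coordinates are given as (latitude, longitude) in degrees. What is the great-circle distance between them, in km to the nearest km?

With latitudes φ₁ = -51.000°, φ₂ = -58.600° and longitude difference Δλ = -75.000°:
cos c = sin φ₁ sin φ₂ + cos φ₁ cos φ₂ cos Δλ = (-0.7771)(-0.8536) + (0.6293)(0.5210)(0.2588) = 0.74820,
so c = arccos(0.74820) = 0.72546 rad.
Distance = R·c = 6371 × 0.7255 ≈ 4622 km.

4622 km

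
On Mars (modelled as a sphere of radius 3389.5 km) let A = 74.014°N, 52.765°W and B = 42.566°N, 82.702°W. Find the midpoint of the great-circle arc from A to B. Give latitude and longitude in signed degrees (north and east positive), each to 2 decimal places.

58.98°, -74.68°

The central angle between A and B is δ = 0.5987 rad.
With f = 0.5, the slerp weights are sin((1−f)δ)/sin δ = 0.5233 and sin(fδ)/sin δ = 0.5233.
Weighted sum of the unit vectors: (0.5233)·(0.1666,-0.2193,0.9613) + (0.5233)·(0.0936,-0.7305,0.6764) = (0.1362, -0.4970, 0.8570).
Converting back: φ = atan2(z, √(x²+y²)) = 58.98°, λ = atan2(y, x) = -74.68°.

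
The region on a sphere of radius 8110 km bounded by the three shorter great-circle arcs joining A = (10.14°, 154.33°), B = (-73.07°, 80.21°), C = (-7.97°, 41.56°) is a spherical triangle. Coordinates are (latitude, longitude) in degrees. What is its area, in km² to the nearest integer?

102339714 km²

Side lengths (central angles): a = 1.2048, b = 1.9842, c = 1.6609 rad; semiperimeter s = 2.4250.
By l'Huilier's theorem, tan(E/4) = √[tan(s/2) tan((s−a)/2) tan((s−b)/2) tan((s−c)/2)], giving spherical excess E = 1.5560 rad.
Area = E·R² = 1.5560 × (8110)² ≈ 102339714 km².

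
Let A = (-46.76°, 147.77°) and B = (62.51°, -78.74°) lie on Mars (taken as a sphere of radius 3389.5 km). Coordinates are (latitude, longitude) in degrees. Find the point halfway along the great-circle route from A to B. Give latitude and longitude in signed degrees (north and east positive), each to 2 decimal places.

The central angle between A and B is δ = 2.6137 rad.
With f = 0.5, the slerp weights are sin((1−f)δ)/sin δ = 1.9165 and sin(fδ)/sin δ = 1.9165.
Weighted sum of the unit vectors: (1.9165)·(-0.5795,0.3654,-0.7285) + (1.9165)·(0.0901,-0.4527,0.8871) = (-0.9379, -0.1674, 0.3040).
Converting back: φ = atan2(z, √(x²+y²)) = 17.70°, λ = atan2(y, x) = -169.88°.

17.70°, -169.88°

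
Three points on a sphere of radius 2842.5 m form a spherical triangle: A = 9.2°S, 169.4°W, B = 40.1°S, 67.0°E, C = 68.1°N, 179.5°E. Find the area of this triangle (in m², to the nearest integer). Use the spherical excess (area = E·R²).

20898459 m²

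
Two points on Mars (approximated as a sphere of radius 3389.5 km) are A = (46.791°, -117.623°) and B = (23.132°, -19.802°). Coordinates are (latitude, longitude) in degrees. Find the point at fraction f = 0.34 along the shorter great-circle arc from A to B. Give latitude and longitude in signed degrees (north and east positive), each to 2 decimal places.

49.85°, -77.29°

Central angle δ = 1.3688 rad. Interpolating on the sphere with fraction f = 0.34:
P = [sin((1−f)δ)·A + sin(fδ)·B] / sin δ = 0.8017·A + 0.4581·B in Cartesian coordinates,
giving P = (0.1418, -0.6291, 0.7643), i.e. latitude 49.85°, longitude -77.29°.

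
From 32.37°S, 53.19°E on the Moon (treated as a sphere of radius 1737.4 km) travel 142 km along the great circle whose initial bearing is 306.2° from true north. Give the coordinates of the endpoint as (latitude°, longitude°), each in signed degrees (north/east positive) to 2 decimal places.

-29.53°, 48.85°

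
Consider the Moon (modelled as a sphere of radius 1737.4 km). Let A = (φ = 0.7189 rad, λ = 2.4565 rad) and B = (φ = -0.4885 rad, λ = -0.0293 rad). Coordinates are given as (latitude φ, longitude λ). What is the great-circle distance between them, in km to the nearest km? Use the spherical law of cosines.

With latitudes φ₁ = 41.190°, φ₂ = -27.989° and longitude difference Δλ = -142.426°:
cos c = sin φ₁ sin φ₂ + cos φ₁ cos φ₂ cos Δλ = (0.6586)(-0.4693) + (0.7525)(0.8830)(-0.7926) = -0.83573,
so c = arccos(-0.83573) = 2.56026 rad.
Distance = R·c = 1737.4 × 2.5603 ≈ 4448 km.

4448 km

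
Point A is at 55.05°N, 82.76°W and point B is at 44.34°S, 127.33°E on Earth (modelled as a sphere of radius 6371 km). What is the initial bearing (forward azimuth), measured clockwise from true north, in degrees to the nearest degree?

287°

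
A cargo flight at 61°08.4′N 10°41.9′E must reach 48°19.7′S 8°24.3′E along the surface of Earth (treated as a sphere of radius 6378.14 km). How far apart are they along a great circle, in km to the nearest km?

12188 km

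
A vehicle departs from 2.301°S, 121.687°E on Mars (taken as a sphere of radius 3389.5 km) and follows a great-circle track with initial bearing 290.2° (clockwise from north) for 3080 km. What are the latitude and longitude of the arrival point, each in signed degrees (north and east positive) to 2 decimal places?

Angular distance δ = d/R = 3080/3389.5 = 0.90869 rad; initial bearing θ = 5.0649 rad.
sin φ₂ = sin φ₁ cos δ + cos φ₁ sin δ cos θ = (-0.0401)(0.6148) + (0.9992)(0.7887)(0.3453) = 0.2474, so φ₂ = 14.33°.
Δλ = atan2(sin θ sin δ cos φ₁, cos δ − sin φ₁ sin φ₂) = atan2(-0.7396, 0.6247) = -49.813°.
λ₂ = 121.687° − 49.813° = 71.87°.

14.33°, 71.87°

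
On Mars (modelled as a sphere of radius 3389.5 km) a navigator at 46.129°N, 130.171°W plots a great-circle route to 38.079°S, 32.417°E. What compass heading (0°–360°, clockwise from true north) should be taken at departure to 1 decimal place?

Δλ = 162.588° = 2.8377 rad.
y = sin Δλ · cos φ₂ = (0.2992)(0.7872) = 0.2356
x = cos φ₁ sin φ₂ − sin φ₁ cos φ₂ cos Δλ = (0.6930)(-0.6167) − (0.7209)(0.7872)(-0.9542) = 0.1140
θ = atan2(y, x) = 64.17°, so the bearing is 64.2°.

64.2°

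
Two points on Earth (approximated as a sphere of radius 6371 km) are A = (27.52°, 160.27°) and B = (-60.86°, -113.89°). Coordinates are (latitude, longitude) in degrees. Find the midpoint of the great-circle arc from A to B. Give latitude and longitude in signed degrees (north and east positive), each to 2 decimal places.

-21.54°, -171.96°

The central angle between A and B is δ = 1.9522 rad.
With f = 0.5, the slerp weights are sin((1−f)δ)/sin δ = 0.8925 and sin(fδ)/sin δ = 0.8925.
Weighted sum of the unit vectors: (0.8925)·(-0.8348,0.2994,0.4621) + (0.8925)·(-0.1972,-0.4452,-0.8734) = (-0.9210, -0.1302, -0.3671).
Converting back: φ = atan2(z, √(x²+y²)) = -21.54°, λ = atan2(y, x) = -171.96°.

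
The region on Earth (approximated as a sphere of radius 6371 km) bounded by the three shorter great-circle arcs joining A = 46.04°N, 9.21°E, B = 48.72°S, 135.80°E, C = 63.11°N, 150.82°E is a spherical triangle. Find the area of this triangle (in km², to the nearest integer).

Side lengths (central angles): a = 1.9628, b = 1.1637, c = 2.5217 rad; semiperimeter s = 2.8241.
By l'Huilier's theorem, tan(E/4) = √[tan(s/2) tan((s−a)/2) tan((s−b)/2) tan((s−c)/2)], giving spherical excess E = 2.4203 rad.
Area = E·R² = 2.4203 × (6371)² ≈ 98238039 km².

98238039 km²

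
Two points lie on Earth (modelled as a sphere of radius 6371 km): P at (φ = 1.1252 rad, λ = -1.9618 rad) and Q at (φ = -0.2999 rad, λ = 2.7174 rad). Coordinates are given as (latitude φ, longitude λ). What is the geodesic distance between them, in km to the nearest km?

With latitudes φ₁ = 64.469°, φ₂ = -17.183° and longitude difference Δλ = -91.902°:
cos c = sin φ₁ sin φ₂ + cos φ₁ cos φ₂ cos Δλ = (0.9024)(-0.2954) + (0.4310)(0.9554)(-0.0332) = -0.28024,
so c = arccos(-0.28024) = 1.85484 rad.
Distance = R·c = 6371 × 1.8548 ≈ 11817 km.

11817 km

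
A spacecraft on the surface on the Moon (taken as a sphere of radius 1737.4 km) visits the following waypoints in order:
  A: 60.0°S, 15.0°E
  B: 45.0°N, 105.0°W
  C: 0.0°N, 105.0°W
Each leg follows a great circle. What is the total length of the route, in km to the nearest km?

Leg A→B: central angle 2.4802 rad, distance 4309.1 km.
Leg B→C: central angle 0.7854 rad, distance 1364.6 km.
Total: 4309.1 + 1364.6 ≈ 5674 km.

5674 km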